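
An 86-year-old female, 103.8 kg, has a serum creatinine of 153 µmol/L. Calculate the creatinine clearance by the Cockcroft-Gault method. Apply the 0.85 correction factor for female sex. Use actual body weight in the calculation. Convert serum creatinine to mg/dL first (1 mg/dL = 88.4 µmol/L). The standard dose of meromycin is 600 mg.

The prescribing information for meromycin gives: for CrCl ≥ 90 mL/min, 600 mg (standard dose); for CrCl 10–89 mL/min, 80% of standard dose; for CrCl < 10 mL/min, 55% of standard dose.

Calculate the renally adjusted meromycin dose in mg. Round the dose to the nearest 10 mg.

SCr = 153 / 88.4 = 1.731 mg/dL
CrCl = (140 − 86) × 103.8 / (72 × 1.731) × 0.85 = 5605.2 / 124.63 × 0.85 ≈ 38.2 mL/min
CrCl ≈ 38 mL/min → bracket 10–89 mL/min.
80% of 600 mg = 480 mg

480 mg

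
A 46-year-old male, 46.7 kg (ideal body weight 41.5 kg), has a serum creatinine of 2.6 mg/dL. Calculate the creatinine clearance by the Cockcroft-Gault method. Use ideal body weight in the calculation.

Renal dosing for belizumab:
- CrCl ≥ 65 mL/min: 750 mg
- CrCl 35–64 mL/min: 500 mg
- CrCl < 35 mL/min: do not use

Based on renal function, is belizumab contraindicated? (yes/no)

yes

CrCl = (140 − 46) × 41.5 / (72 × 2.6) = 3901.0 / 187.20 ≈ 20.8 mL/min
CrCl ≈ 21 mL/min, which is < 35 mL/min.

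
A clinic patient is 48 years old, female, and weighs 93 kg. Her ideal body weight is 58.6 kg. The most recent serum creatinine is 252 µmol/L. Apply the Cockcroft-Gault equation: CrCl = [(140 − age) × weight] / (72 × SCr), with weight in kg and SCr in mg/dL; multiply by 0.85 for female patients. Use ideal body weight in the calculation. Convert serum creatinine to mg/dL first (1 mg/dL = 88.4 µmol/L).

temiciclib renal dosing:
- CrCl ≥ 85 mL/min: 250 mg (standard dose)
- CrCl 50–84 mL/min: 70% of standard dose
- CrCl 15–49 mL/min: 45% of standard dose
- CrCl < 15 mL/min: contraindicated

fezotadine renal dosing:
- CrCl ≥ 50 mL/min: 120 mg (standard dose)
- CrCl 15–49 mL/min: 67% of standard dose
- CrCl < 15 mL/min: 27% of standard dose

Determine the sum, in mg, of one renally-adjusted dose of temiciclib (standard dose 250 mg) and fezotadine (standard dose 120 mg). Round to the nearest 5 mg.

SCr = 252 / 88.4 = 2.851 mg/dL
CrCl = (140 − 48) × 58.6 / (72 × 2.851) × 0.85 = 5391.2 / 205.27 × 0.85 ≈ 22.3 mL/min
CrCl ≈ 22 mL/min.
temiciclib: 15–49 mL/min → 45% of 250 mg = 112.5 mg.
fezotadine: 15–49 mL/min → 67% of 120 mg = 80.4 mg.
Total = 112.5 + 80.4 = 192.9 mg.

195 mg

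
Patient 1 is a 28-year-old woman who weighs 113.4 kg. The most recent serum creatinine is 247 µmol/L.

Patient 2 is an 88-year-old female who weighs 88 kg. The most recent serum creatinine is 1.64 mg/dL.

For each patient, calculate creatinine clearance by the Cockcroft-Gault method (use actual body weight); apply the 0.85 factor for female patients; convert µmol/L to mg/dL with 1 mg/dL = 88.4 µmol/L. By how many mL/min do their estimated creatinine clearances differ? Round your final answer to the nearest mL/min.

Patient 1: SCr = 247 / 88.4 = 2.794 mg/dL
Patient 1: CrCl = (140 − 28) × 113.4 / (72 × 2.794) × 0.85 = 12700.8 / 201.17 × 0.85 ≈ 53.7 mL/min
Patient 2: CrCl = (140 − 88) × 88 / (72 × 1.64) × 0.85 = 4576.0 / 118.08 × 0.85 ≈ 32.9 mL/min
|53.7 − 32.9| = 20.8 mL/min

21 mL/min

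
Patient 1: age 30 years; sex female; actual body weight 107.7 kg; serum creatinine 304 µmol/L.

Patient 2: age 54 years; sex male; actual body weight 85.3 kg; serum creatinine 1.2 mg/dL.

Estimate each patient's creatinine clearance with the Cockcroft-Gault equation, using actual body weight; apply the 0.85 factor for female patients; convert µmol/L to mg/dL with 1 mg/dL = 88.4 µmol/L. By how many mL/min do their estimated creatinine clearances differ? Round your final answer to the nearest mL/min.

44 mL/min

Patient 1: SCr = 304 / 88.4 = 3.439 mg/dL
Patient 1: CrCl = (140 − 30) × 107.7 / (72 × 3.439) × 0.85 = 11847.0 / 247.61 × 0.85 ≈ 40.7 mL/min
Patient 2: CrCl = (140 − 54) × 85.3 / (72 × 1.2) = 7335.8 / 86.40 ≈ 84.9 mL/min
|40.7 − 84.9| = 44.2 mL/min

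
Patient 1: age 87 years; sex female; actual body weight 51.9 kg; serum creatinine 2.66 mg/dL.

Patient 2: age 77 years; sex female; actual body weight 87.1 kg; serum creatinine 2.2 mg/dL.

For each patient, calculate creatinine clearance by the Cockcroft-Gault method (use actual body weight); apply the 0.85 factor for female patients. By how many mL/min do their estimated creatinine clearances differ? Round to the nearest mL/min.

Patient 1: CrCl = (140 − 87) × 51.9 / (72 × 2.66) × 0.85 = 2750.7 / 191.52 × 0.85 ≈ 12.2 mL/min
Patient 2: CrCl = (140 − 77) × 87.1 / (72 × 2.2) × 0.85 = 5487.3 / 158.40 × 0.85 ≈ 29.4 mL/min
|12.2 − 29.4| = 17.2 mL/min

17 mL/min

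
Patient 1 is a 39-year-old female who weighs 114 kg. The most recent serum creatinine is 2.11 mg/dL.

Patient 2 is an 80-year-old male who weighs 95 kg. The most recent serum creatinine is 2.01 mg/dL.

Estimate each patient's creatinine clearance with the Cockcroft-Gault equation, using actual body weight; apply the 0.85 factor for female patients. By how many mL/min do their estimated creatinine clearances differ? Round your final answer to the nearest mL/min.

25 mL/min

Patient 1: CrCl = (140 − 39) × 114 / (72 × 2.11) × 0.85 = 11514.0 / 151.92 × 0.85 ≈ 64.4 mL/min
Patient 2: CrCl = (140 − 80) × 95 / (72 × 2.01) = 5700.0 / 144.72 ≈ 39.4 mL/min
|64.4 − 39.4| = 25.0 mL/min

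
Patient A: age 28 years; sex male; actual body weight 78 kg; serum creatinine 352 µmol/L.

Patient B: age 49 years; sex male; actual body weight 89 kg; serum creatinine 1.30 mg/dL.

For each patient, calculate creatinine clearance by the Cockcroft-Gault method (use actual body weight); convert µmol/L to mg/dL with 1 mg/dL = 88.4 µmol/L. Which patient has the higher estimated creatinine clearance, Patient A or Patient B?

Patient A: SCr = 352 / 88.4 = 3.982 mg/dL
Patient A: CrCl = (140 − 28) × 78 / (72 × 3.982) = 8736.0 / 286.70 ≈ 30.5 mL/min
Patient B: CrCl = (140 − 49) × 89 / (72 × 1.3) = 8099.0 / 93.60 ≈ 86.5 mL/min
30.5 vs 86.5 mL/min → Patient B is higher.

Patient B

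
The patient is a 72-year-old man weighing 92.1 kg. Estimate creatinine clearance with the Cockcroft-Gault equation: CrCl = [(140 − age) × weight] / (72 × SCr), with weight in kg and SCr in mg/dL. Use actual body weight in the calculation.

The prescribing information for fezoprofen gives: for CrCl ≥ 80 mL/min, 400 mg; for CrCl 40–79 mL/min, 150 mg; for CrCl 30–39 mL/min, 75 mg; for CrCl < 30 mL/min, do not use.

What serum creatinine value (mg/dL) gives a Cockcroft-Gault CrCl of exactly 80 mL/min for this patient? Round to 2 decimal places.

Standard dose requires CrCl ≥ 80 mL/min.
Set (140 − 72) × 92.1 / (72 × SCr) = 80
SCr = (140 − 72) × 92.1 / (72 × 80) = 1.087 mg/dL

1.09 mg/dL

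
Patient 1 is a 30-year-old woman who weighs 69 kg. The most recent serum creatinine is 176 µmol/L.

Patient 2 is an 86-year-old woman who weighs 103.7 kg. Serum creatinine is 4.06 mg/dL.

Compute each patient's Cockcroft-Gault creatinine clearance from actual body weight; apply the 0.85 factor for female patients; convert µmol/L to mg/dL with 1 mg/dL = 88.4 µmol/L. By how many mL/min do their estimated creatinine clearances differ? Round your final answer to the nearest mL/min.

Patient 1: SCr = 176 / 88.4 = 1.991 mg/dL
Patient 1: CrCl = (140 − 30) × 69 / (72 × 1.991) × 0.85 = 7590.0 / 143.35 × 0.85 ≈ 45.0 mL/min
Patient 2: CrCl = (140 − 86) × 103.7 / (72 × 4.06) × 0.85 = 5599.8 / 292.32 × 0.85 ≈ 16.3 mL/min
|45.0 − 16.3| = 28.7 mL/min

29 mL/min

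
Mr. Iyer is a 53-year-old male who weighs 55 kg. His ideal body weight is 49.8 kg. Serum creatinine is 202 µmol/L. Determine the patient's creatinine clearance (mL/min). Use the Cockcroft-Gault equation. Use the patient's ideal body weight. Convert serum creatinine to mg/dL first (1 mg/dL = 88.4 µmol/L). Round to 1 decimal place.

26.3 mL/min

SCr = 202 / 88.4 = 2.285 mg/dL
CrCl = (140 − 53) × 49.8 / (72 × 2.285) = 4332.6 / 164.52 ≈ 26.3 mL/min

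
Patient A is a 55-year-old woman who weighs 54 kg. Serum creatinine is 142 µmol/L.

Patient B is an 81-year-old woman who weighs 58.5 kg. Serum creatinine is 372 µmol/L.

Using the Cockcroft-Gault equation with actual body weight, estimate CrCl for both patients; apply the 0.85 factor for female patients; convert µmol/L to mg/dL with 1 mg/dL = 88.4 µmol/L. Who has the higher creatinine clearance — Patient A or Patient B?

Patient A: SCr = 142 / 88.4 = 1.606 mg/dL
Patient A: CrCl = (140 − 55) × 54 / (72 × 1.606) × 0.85 = 4590.0 / 115.63 × 0.85 ≈ 33.7 mL/min
Patient B: SCr = 372 / 88.4 = 4.208 mg/dL
Patient B: CrCl = (140 − 81) × 58.5 / (72 × 4.208) × 0.85 = 3451.5 / 302.98 × 0.85 ≈ 9.7 mL/min
33.7 vs 9.7 mL/min → Patient A is higher.

Patient A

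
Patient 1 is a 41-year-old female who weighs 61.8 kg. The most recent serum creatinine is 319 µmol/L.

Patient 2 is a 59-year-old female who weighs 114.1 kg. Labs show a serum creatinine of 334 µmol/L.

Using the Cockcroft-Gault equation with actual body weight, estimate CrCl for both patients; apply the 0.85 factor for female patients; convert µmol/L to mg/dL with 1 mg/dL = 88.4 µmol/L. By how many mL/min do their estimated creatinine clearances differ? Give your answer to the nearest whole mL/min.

Patient 1: SCr = 319 / 88.4 = 3.609 mg/dL
Patient 1: CrCl = (140 − 41) × 61.8 / (72 × 3.609) × 0.85 = 6118.2 / 259.85 × 0.85 ≈ 20.0 mL/min
Patient 2: SCr = 334 / 88.4 = 3.778 mg/dL
Patient 2: CrCl = (140 − 59) × 114.1 / (72 × 3.778) × 0.85 = 9242.1 / 272.02 × 0.85 ≈ 28.9 mL/min
|20.0 − 28.9| = 8.9 mL/min

9 mL/min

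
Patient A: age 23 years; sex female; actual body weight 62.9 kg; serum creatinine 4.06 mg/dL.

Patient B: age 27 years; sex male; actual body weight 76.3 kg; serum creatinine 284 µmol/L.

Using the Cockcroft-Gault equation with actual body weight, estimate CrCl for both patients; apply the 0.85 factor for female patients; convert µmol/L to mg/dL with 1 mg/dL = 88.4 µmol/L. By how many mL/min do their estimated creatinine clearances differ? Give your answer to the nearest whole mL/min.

16 mL/min

Patient A: CrCl = (140 − 23) × 62.9 / (72 × 4.06) × 0.85 = 7359.3 / 292.32 × 0.85 ≈ 21.4 mL/min
Patient B: SCr = 284 / 88.4 = 3.213 mg/dL
Patient B: CrCl = (140 − 27) × 76.3 / (72 × 3.213) = 8621.9 / 231.34 ≈ 37.3 mL/min
|21.4 − 37.3| = 15.9 mL/min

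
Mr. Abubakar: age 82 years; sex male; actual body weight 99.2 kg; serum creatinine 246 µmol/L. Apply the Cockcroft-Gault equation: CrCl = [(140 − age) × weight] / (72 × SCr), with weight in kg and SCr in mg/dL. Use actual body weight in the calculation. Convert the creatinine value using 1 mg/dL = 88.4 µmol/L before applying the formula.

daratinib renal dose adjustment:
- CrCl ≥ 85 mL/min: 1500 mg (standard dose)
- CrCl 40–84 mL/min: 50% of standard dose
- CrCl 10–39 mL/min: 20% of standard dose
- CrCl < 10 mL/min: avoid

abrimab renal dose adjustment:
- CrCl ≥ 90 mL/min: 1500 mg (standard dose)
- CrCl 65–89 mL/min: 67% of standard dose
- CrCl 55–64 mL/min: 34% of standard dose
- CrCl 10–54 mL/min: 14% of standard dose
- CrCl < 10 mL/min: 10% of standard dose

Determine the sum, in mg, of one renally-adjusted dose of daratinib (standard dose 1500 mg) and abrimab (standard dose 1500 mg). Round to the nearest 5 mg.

SCr = 246 / 88.4 = 2.783 mg/dL
CrCl = (140 − 82) × 99.2 / (72 × 2.783) = 5753.6 / 200.38 ≈ 28.7 mL/min
CrCl ≈ 29 mL/min.
daratinib: 10–39 mL/min → 20% of 1500 mg = 300 mg.
abrimab: 10–54 mL/min → 14% of 1500 mg = 210 mg.
Total = 300 + 210 = 510 mg.

510 mg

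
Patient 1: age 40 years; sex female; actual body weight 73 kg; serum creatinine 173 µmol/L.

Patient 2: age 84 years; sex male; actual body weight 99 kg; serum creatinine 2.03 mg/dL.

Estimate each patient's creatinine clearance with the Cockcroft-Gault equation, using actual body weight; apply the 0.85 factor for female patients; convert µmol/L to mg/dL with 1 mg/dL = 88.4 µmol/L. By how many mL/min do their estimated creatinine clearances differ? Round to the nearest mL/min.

6 mL/min

Patient 1: SCr = 173 / 88.4 = 1.957 mg/dL
Patient 1: CrCl = (140 − 40) × 73 / (72 × 1.957) × 0.85 = 7300.0 / 140.90 × 0.85 ≈ 44.0 mL/min
Patient 2: CrCl = (140 − 84) × 99 / (72 × 2.03) = 5544.0 / 146.16 ≈ 37.9 mL/min
|44.0 − 37.9| = 6.1 mL/min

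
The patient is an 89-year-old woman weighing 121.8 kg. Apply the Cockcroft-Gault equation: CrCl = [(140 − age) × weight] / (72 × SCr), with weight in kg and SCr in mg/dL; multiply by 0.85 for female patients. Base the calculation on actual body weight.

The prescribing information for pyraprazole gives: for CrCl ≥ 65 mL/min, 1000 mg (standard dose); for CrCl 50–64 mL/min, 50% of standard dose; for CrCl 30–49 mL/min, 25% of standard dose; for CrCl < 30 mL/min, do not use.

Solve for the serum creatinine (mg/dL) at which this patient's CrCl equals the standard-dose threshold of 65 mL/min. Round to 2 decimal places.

Standard dose requires CrCl ≥ 65 mL/min.
Set (140 − 89) × 121.8 × 0.85 / (72 × SCr) = 65
SCr = (140 − 89) × 121.8 × 0.85 / (72 × 65) = 1.128 mg/dL

1.13 mg/dL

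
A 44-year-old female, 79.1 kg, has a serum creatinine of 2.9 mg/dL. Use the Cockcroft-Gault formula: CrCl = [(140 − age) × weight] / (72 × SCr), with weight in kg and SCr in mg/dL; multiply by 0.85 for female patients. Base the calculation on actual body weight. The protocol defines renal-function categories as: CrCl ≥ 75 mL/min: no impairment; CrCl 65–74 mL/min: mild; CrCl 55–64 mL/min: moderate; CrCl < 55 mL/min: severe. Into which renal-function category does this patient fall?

CrCl = (140 − 44) × 79.1 / (72 × 2.9) × 0.85 = 7593.6 / 208.80 × 0.85 ≈ 30.9 mL/min
31 mL/min falls in the 'severe' range.

severe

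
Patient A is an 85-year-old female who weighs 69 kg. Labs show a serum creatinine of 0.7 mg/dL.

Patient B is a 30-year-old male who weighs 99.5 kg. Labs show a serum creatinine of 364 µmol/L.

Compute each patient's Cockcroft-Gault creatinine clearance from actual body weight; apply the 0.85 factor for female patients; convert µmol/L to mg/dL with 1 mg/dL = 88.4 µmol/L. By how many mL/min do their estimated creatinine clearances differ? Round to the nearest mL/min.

27 mL/min

Patient A: CrCl = (140 − 85) × 69 / (72 × 0.7) × 0.85 = 3795.0 / 50.40 × 0.85 ≈ 64.0 mL/min
Patient B: SCr = 364 / 88.4 = 4.118 mg/dL
Patient B: CrCl = (140 − 30) × 99.5 / (72 × 4.118) = 10945.0 / 296.50 ≈ 36.9 mL/min
|64.0 − 36.9| = 27.1 mL/min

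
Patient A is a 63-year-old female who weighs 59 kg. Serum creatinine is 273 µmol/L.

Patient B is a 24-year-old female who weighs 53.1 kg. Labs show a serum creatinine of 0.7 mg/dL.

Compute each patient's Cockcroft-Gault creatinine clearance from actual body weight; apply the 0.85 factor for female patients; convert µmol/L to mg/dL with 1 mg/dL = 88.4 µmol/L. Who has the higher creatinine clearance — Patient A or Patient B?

Patient B

Patient A: SCr = 273 / 88.4 = 3.088 mg/dL
Patient A: CrCl = (140 − 63) × 59 / (72 × 3.088) × 0.85 = 4543.0 / 222.34 × 0.85 ≈ 17.4 mL/min
Patient B: CrCl = (140 − 24) × 53.1 / (72 × 0.7) × 0.85 = 6159.6 / 50.40 × 0.85 ≈ 103.9 mL/min
17.4 vs 103.9 mL/min → Patient B is higher.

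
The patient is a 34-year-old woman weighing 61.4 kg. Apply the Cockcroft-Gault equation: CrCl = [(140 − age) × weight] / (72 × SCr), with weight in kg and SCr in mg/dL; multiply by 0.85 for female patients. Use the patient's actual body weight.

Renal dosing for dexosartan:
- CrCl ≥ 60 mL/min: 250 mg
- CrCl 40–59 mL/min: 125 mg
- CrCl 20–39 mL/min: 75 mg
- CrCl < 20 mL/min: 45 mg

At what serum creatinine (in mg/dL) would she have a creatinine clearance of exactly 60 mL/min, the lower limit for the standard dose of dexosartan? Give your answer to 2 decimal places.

Standard dose requires CrCl ≥ 60 mL/min.
Set (140 − 34) × 61.4 × 0.85 / (72 × SCr) = 60
SCr = (140 − 34) × 61.4 × 0.85 / (72 × 60) = 1.281 mg/dL

1.28 mg/dL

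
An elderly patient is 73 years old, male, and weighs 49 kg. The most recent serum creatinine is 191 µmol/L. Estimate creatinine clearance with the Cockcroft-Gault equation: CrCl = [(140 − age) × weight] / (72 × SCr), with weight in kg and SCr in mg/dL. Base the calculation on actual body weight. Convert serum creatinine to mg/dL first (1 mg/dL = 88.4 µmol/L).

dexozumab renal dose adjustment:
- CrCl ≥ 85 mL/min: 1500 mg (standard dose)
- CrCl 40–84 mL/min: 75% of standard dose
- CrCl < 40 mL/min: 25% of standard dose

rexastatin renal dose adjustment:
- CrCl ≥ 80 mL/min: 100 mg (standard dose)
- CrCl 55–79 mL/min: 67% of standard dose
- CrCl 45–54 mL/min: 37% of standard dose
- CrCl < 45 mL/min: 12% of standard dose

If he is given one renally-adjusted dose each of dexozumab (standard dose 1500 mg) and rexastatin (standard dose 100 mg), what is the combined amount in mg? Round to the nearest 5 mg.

385 mg

SCr = 191 / 88.4 = 2.161 mg/dL
CrCl = (140 − 73) × 49 / (72 × 2.161) = 3283.0 / 155.59 ≈ 21.1 mL/min
CrCl ≈ 21 mL/min.
dexozumab: < 40 mL/min → 25% of 1500 mg = 375 mg.
rexastatin: < 45 mL/min → 12% of 100 mg = 12 mg.
Total = 375 + 12 = 387 mg.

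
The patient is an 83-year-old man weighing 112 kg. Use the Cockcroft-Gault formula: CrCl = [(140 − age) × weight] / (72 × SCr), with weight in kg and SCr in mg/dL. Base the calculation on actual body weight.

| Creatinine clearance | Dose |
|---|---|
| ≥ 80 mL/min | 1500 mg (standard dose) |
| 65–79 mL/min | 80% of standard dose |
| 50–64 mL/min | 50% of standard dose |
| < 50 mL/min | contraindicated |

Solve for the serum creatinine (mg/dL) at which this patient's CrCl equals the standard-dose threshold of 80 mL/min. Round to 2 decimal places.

Standard dose requires CrCl ≥ 80 mL/min.
Set (140 − 83) × 112 / (72 × SCr) = 80
SCr = (140 − 83) × 112 / (72 × 80) = 1.108 mg/dL

1.11 mg/dL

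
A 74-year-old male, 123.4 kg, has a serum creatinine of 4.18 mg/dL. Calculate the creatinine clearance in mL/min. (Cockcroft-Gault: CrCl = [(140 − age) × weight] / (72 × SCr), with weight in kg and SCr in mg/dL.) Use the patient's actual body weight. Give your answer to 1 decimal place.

27.1 mL/min

CrCl = (140 − 74) × 123.4 / (72 × 4.18) = 8144.4 / 300.96 ≈ 27.1 mL/min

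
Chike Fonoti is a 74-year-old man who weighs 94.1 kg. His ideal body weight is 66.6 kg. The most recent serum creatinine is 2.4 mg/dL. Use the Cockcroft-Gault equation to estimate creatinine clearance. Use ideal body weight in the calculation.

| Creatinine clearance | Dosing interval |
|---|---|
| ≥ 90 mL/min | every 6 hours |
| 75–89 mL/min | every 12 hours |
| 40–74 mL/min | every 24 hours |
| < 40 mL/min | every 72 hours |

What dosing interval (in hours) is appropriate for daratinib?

CrCl = (140 − 74) × 66.6 / (72 × 2.4) = 4395.6 / 172.80 ≈ 25.4 mL/min
CrCl ≈ 25 mL/min → bracket < 40 mL/min → every 72 hours.

every 72 hours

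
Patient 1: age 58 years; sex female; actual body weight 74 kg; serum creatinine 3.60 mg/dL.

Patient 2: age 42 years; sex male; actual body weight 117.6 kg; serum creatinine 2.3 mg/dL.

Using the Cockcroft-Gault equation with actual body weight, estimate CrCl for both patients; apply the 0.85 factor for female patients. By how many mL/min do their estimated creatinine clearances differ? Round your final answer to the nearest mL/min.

50 mL/min

Patient 1: CrCl = (140 − 58) × 74 / (72 × 3.6) × 0.85 = 6068.0 / 259.20 × 0.85 ≈ 19.9 mL/min
Patient 2: CrCl = (140 − 42) × 117.6 / (72 × 2.3) = 11524.8 / 165.60 ≈ 69.6 mL/min
|19.9 − 69.6| = 49.7 mL/min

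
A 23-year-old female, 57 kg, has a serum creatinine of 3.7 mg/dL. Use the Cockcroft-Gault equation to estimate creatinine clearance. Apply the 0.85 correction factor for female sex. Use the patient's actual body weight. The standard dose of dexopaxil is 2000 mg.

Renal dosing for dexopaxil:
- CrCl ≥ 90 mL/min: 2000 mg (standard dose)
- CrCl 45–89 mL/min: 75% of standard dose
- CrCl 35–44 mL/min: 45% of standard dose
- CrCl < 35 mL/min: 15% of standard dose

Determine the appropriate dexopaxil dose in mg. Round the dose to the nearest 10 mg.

300 mg

CrCl = (140 − 23) × 57 / (72 × 3.7) × 0.85 = 6669.0 / 266.40 × 0.85 ≈ 21.3 mL/min
CrCl ≈ 21 mL/min → bracket < 35 mL/min.
15% of 2000 mg = 300 mg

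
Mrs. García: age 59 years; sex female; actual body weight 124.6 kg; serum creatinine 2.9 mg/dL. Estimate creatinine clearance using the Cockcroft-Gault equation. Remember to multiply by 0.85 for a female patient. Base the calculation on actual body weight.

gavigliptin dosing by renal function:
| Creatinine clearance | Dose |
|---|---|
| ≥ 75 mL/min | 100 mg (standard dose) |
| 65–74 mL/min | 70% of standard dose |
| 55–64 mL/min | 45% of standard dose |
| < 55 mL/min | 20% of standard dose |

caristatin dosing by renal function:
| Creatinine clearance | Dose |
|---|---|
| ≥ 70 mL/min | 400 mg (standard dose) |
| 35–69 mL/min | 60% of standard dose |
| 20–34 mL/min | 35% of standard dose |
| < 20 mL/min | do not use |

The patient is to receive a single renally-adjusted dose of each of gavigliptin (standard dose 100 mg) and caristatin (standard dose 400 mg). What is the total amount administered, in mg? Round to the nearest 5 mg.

CrCl = (140 − 59) × 124.6 / (72 × 2.9) × 0.85 = 10092.6 / 208.80 × 0.85 ≈ 41.1 mL/min
CrCl ≈ 41 mL/min.
gavigliptin: < 55 mL/min → 20% of 100 mg = 20 mg.
caristatin: 35–69 mL/min → 60% of 400 mg = 240 mg.
Total = 20 + 240 = 260 mg.

260 mg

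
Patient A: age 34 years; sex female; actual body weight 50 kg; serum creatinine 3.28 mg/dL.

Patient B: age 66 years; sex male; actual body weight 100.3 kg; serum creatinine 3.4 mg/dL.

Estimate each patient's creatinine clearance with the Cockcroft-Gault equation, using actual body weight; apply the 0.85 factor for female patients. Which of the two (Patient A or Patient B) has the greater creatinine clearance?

Patient A: CrCl = (140 − 34) × 50 / (72 × 3.28) × 0.85 = 5300.0 / 236.16 × 0.85 ≈ 19.1 mL/min
Patient B: CrCl = (140 − 66) × 100.3 / (72 × 3.4) = 7422.2 / 244.80 ≈ 30.3 mL/min
19.1 vs 30.3 mL/min → Patient B is higher.

Patient B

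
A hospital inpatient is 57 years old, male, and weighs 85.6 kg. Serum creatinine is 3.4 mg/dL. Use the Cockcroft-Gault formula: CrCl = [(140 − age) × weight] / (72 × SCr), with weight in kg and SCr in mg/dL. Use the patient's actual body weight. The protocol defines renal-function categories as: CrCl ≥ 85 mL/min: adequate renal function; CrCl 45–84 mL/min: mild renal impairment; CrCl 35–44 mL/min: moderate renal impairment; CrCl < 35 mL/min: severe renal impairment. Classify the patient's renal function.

CrCl = (140 − 57) × 85.6 / (72 × 3.4) = 7104.8 / 244.80 ≈ 29.0 mL/min
29 mL/min falls in the 'severe renal impairment' range.

severe renal impairment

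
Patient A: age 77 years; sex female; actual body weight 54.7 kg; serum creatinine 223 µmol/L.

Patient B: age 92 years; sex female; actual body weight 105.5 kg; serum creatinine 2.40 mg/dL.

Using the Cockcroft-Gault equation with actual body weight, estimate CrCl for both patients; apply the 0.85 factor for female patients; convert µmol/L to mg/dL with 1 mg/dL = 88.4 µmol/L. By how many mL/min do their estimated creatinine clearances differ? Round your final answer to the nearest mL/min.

9 mL/min

Patient A: SCr = 223 / 88.4 = 2.523 mg/dL
Patient A: CrCl = (140 − 77) × 54.7 / (72 × 2.523) × 0.85 = 3446.1 / 181.66 × 0.85 ≈ 16.1 mL/min
Patient B: CrCl = (140 − 92) × 105.5 / (72 × 2.4) × 0.85 = 5064.0 / 172.80 × 0.85 ≈ 24.9 mL/min
|16.1 − 24.9| = 8.8 mL/min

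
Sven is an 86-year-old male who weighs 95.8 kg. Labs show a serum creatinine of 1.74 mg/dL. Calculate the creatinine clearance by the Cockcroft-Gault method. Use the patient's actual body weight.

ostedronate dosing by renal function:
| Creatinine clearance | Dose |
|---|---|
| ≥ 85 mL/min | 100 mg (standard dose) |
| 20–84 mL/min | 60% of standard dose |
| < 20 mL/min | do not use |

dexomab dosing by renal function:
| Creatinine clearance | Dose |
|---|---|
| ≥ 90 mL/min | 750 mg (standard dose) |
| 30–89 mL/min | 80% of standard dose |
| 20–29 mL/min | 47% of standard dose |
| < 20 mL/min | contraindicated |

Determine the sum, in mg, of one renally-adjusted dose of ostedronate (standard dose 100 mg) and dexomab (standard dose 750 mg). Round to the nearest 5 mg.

660 mg

CrCl = (140 − 86) × 95.8 / (72 × 1.74) = 5173.2 / 125.28 ≈ 41.3 mL/min
CrCl ≈ 41 mL/min.
ostedronate: 20–84 mL/min → 60% of 100 mg = 60 mg.
dexomab: 30–89 mL/min → 80% of 750 mg = 600 mg.
Total = 60 + 600 = 660 mg.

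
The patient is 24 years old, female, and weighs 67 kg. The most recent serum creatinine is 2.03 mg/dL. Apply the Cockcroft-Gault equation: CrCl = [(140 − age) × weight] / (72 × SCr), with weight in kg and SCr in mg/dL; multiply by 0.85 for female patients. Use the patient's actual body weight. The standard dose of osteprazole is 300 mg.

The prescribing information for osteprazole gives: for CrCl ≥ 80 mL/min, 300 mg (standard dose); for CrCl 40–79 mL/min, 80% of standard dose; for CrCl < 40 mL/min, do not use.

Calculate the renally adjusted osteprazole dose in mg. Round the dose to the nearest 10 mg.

240 mg

CrCl = (140 − 24) × 67 / (72 × 2.03) × 0.85 = 7772.0 / 146.16 × 0.85 ≈ 45.2 mL/min
CrCl ≈ 45 mL/min → bracket 40–79 mL/min.
80% of 300 mg = 240 mg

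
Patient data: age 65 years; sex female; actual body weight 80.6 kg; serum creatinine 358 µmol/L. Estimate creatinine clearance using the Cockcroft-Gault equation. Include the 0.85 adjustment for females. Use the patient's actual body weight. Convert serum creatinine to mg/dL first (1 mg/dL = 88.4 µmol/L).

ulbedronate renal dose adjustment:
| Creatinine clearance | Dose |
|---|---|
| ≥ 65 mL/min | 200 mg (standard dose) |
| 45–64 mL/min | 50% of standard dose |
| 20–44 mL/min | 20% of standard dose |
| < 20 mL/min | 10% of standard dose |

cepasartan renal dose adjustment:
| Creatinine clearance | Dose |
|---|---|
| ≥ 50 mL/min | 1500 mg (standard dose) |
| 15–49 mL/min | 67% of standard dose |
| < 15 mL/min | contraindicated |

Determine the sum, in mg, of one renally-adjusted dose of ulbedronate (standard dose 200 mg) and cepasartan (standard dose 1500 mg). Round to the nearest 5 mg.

1025 mg

SCr = 358 / 88.4 = 4.05 mg/dL
CrCl = (140 − 65) × 80.6 / (72 × 4.05) × 0.85 = 6045.0 / 291.60 × 0.85 ≈ 17.6 mL/min
CrCl ≈ 18 mL/min.
ulbedronate: < 20 mL/min → 10% of 200 mg = 20 mg.
cepasartan: 15–49 mL/min → 67% of 1500 mg = 1005 mg.
Total = 20 + 1005 = 1025 mg.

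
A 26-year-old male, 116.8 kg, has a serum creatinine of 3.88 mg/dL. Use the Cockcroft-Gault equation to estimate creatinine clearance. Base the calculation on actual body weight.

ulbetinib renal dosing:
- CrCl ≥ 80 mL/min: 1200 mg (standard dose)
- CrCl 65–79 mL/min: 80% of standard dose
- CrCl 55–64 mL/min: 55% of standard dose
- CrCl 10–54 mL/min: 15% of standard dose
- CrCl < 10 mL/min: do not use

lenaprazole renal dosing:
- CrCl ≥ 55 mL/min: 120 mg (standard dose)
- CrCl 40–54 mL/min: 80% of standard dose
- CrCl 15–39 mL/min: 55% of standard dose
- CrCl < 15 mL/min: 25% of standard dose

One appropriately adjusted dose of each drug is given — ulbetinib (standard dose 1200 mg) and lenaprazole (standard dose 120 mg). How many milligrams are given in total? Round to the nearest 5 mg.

CrCl = (140 − 26) × 116.8 / (72 × 3.88) = 13315.2 / 279.36 ≈ 47.7 mL/min
CrCl ≈ 48 mL/min.
ulbetinib: 10–54 mL/min → 15% of 1200 mg = 180 mg.
lenaprazole: 40–54 mL/min → 80% of 120 mg = 96 mg.
Total = 180 + 96 = 276 mg.

275 mg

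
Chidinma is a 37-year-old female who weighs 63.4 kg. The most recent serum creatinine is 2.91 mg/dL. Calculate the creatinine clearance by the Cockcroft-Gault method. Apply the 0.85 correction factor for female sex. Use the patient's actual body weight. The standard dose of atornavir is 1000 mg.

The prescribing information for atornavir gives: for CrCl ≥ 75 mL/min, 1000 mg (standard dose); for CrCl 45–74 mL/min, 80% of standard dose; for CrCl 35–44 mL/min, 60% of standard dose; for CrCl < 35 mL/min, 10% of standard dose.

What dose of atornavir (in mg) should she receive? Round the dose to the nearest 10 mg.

100 mg

CrCl = (140 − 37) × 63.4 / (72 × 2.91) × 0.85 = 6530.2 / 209.52 × 0.85 ≈ 26.5 mL/min
CrCl ≈ 26 mL/min → bracket < 35 mL/min.
10% of 1000 mg = 100 mg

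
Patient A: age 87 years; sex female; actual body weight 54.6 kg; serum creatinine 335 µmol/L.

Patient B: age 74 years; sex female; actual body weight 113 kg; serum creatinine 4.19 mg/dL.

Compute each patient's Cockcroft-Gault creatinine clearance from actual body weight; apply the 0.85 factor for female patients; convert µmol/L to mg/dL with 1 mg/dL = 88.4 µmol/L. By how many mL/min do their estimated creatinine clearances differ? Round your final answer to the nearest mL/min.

Patient A: SCr = 335 / 88.4 = 3.79 mg/dL
Patient A: CrCl = (140 − 87) × 54.6 / (72 × 3.79) × 0.85 = 2893.8 / 272.88 × 0.85 ≈ 9.0 mL/min
Patient B: CrCl = (140 − 74) × 113 / (72 × 4.19) × 0.85 = 7458.0 / 301.68 × 0.85 ≈ 21.0 mL/min
|9.0 − 21.0| = 12.0 mL/min

12 mL/min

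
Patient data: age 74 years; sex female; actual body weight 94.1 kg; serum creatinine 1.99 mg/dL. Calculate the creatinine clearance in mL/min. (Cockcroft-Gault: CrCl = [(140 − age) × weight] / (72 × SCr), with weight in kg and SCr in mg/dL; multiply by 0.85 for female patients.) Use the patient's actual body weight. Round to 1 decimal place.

CrCl = (140 − 74) × 94.1 / (72 × 1.99) × 0.85 = 6210.6 / 143.28 × 0.85 ≈ 36.8 mL/min

36.8 mL/min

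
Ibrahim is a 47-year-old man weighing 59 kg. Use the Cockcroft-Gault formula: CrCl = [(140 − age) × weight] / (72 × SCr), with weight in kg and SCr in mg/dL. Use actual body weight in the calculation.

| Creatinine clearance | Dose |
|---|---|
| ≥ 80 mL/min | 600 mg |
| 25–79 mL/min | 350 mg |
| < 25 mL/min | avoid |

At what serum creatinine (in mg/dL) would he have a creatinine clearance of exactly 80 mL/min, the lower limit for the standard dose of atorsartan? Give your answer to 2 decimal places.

Standard dose requires CrCl ≥ 80 mL/min.
Set (140 − 47) × 59 / (72 × SCr) = 80
SCr = (140 − 47) × 59 / (72 × 80) = 0.953 mg/dL

0.95 mg/dL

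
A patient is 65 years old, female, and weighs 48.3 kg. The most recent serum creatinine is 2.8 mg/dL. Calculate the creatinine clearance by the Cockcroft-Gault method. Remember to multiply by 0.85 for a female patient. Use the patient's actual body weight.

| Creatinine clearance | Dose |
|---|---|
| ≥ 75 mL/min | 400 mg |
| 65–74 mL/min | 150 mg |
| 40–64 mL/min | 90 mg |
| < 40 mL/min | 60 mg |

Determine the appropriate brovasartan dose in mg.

60 mg

CrCl = (140 − 65) × 48.3 / (72 × 2.8) × 0.85 = 3622.5 / 201.60 × 0.85 ≈ 15.3 mL/min
CrCl ≈ 15 mL/min → bracket < 40 mL/min.
Dose for this bracket: 60 mg.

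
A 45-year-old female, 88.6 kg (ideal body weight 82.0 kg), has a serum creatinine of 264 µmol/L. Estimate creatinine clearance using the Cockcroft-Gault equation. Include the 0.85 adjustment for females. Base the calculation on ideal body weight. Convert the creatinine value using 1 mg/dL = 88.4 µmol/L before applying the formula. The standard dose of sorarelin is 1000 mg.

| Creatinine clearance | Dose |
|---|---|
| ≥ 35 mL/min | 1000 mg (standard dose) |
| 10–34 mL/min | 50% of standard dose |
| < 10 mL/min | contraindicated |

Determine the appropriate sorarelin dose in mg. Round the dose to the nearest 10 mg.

SCr = 264 / 88.4 = 2.986 mg/dL
CrCl = (140 − 45) × 82 / (72 × 2.986) × 0.85 = 7790.0 / 214.99 × 0.85 ≈ 30.8 mL/min
CrCl ≈ 31 mL/min → bracket 10–34 mL/min.
50% of 1000 mg = 500 mg

500 mg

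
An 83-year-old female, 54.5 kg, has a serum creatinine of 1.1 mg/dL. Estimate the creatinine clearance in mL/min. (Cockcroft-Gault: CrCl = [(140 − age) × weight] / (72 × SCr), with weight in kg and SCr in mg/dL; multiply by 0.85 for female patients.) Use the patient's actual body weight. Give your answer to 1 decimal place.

CrCl = (140 − 83) × 54.5 / (72 × 1.1) × 0.85 = 3106.5 / 79.20 × 0.85 ≈ 33.3 mL/min

33.3 mL/min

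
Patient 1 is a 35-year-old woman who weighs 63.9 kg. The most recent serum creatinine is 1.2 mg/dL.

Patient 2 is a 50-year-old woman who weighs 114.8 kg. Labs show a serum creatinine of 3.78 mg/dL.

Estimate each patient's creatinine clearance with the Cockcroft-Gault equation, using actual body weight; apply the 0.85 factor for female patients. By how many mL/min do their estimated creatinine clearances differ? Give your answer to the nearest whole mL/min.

Patient 1: CrCl = (140 − 35) × 63.9 / (72 × 1.2) × 0.85 = 6709.5 / 86.40 × 0.85 ≈ 66.0 mL/min
Patient 2: CrCl = (140 − 50) × 114.8 / (72 × 3.78) × 0.85 = 10332.0 / 272.16 × 0.85 ≈ 32.3 mL/min
|66.0 − 32.3| = 33.7 mL/min

34 mL/min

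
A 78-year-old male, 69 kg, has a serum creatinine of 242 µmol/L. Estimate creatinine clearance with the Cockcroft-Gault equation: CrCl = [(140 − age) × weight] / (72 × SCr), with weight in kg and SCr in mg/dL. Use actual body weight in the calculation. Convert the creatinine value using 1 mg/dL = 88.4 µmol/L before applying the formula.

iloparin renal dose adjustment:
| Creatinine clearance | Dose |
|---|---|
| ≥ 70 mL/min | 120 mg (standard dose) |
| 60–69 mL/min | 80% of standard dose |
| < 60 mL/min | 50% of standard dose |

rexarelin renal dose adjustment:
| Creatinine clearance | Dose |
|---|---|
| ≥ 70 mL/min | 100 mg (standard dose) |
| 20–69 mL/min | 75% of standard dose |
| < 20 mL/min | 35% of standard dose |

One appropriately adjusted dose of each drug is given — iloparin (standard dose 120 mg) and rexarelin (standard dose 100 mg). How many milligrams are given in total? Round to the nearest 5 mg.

135 mg

SCr = 242 / 88.4 = 2.738 mg/dL
CrCl = (140 − 78) × 69 / (72 × 2.738) = 4278.0 / 197.14 ≈ 21.7 mL/min
CrCl ≈ 22 mL/min.
iloparin: < 60 mL/min → 50% of 120 mg = 60 mg.
rexarelin: 20–69 mL/min → 75% of 100 mg = 75 mg.
Total = 60 + 75 = 135 mg.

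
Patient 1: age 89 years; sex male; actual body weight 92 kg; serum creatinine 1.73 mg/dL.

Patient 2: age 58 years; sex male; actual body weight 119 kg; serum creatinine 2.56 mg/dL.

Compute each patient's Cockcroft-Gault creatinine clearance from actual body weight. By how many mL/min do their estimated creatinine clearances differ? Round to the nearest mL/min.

Patient 1: CrCl = (140 − 89) × 92 / (72 × 1.73) = 4692.0 / 124.56 ≈ 37.7 mL/min
Patient 2: CrCl = (140 − 58) × 119 / (72 × 2.56) = 9758.0 / 184.32 ≈ 52.9 mL/min
|37.7 − 52.9| = 15.2 mL/min

15 mL/min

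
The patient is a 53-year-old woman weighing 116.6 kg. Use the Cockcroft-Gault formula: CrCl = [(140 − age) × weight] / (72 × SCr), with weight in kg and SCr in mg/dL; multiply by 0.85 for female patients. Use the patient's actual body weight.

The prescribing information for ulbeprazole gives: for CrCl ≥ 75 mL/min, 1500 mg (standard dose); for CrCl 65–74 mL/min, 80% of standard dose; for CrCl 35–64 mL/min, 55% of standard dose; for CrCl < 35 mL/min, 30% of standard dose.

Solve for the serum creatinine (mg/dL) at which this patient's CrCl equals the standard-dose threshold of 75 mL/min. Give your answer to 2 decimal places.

Standard dose requires CrCl ≥ 75 mL/min.
Set (140 − 53) × 116.6 × 0.85 / (72 × SCr) = 75
SCr = (140 − 53) × 116.6 × 0.85 / (72 × 75) = 1.597 mg/dL

1.60 mg/dL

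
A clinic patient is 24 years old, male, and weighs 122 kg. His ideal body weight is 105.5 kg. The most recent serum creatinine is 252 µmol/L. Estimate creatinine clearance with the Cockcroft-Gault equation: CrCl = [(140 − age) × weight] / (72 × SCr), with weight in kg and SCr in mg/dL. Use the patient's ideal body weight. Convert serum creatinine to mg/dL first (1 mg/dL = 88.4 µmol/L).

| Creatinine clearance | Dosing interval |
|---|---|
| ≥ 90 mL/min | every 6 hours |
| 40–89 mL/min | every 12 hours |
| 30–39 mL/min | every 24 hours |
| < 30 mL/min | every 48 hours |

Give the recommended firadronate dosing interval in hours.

every 12 hours

SCr = 252 / 88.4 = 2.851 mg/dL
CrCl = (140 − 24) × 105.5 / (72 × 2.851) = 12238.0 / 205.27 ≈ 59.6 mL/min
CrCl ≈ 60 mL/min → bracket 40–89 mL/min → every 12 hours.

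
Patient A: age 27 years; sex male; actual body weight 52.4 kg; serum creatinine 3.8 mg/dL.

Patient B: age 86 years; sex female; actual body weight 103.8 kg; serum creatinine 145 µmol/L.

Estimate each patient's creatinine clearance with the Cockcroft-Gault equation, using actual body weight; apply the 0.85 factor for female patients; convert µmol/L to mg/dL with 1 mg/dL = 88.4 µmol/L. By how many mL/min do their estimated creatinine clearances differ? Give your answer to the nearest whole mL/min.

19 mL/min

Patient A: CrCl = (140 − 27) × 52.4 / (72 × 3.8) = 5921.2 / 273.60 ≈ 21.6 mL/min
Patient B: SCr = 145 / 88.4 = 1.64 mg/dL
Patient B: CrCl = (140 − 86) × 103.8 / (72 × 1.64) × 0.85 = 5605.2 / 118.08 × 0.85 ≈ 40.3 mL/min
|21.6 − 40.3| = 18.7 mL/min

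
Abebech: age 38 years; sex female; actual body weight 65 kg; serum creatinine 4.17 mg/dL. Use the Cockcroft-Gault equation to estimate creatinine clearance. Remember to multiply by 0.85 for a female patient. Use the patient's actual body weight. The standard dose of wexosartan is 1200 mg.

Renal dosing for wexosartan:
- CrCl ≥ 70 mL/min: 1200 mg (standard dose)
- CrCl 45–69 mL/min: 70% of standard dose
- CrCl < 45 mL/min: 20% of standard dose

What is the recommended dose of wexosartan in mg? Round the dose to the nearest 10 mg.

240 mg

CrCl = (140 − 38) × 65 / (72 × 4.17) × 0.85 = 6630.0 / 300.24 × 0.85 ≈ 18.8 mL/min
CrCl ≈ 19 mL/min → bracket < 45 mL/min.
20% of 1200 mg = 240 mg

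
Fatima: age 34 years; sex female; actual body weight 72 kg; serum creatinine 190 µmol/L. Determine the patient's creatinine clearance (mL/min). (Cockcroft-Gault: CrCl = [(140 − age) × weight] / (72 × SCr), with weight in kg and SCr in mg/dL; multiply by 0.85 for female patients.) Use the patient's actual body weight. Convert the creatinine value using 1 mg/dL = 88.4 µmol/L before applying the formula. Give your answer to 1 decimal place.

SCr = 190 / 88.4 = 2.149 mg/dL
CrCl = (140 − 34) × 72 / (72 × 2.149) × 0.85 = 7632.0 / 154.73 × 0.85 ≈ 41.9 mL/min

41.9 mL/min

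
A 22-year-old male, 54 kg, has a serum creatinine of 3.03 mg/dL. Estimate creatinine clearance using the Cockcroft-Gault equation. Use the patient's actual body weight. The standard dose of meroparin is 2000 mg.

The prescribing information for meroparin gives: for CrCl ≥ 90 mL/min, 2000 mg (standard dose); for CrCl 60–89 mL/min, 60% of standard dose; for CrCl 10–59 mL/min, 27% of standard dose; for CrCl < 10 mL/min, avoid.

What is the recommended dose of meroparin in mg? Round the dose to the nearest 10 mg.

CrCl = (140 − 22) × 54 / (72 × 3.03) = 6372.0 / 218.16 ≈ 29.2 mL/min
CrCl ≈ 29 mL/min → bracket 10–59 mL/min.
27% of 2000 mg = 540 mg

540 mg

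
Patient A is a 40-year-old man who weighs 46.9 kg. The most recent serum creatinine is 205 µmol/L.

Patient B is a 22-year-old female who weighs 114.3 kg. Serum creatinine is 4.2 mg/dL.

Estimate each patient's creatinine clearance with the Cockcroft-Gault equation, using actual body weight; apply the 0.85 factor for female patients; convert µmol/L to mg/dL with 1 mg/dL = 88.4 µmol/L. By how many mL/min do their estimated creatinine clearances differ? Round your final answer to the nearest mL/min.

Patient A: SCr = 205 / 88.4 = 2.319 mg/dL
Patient A: CrCl = (140 − 40) × 46.9 / (72 × 2.319) = 4690.0 / 166.97 ≈ 28.1 mL/min
Patient B: CrCl = (140 − 22) × 114.3 / (72 × 4.2) × 0.85 = 13487.4 / 302.40 × 0.85 ≈ 37.9 mL/min
|28.1 − 37.9| = 9.8 mL/min

10 mL/min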